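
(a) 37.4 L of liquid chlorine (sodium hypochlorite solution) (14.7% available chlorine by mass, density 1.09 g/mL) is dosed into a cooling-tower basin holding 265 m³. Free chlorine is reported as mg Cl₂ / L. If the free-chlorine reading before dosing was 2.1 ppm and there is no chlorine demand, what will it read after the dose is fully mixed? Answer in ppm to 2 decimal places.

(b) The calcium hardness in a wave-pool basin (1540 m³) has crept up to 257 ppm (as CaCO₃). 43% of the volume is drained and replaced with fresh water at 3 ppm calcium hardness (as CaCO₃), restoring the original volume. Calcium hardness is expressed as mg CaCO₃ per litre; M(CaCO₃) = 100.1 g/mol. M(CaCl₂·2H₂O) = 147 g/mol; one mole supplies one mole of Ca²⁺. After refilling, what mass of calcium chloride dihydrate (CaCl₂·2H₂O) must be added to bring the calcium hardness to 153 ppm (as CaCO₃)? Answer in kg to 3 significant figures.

(a) 24.71 ppm; (b) 11.8 kg

(a) Volume: 265 m³ = 265,000 L.
(a) Mass of solution: 37.4 L × 1000 mL/L × 1.09 g/mL = 40,770 g.
(a) Available chlorine delivered: 40,770 g × 0.147 = 5993 g as Cl₂.
(a) Concentration rise: 5993 g / 265,000 L = 22.61 mg/L = 22.61 ppm.
(a) Final FC: 2.1 + 22.61 = 24.71 ppm.

(b) Volume: 1540 m³ = 1,540,000 L.
(b) After draining 43% and refilling: 257 × 0.57 + 3 × 0.43 = 147.78 ppm.
(b) Deficit to target: 153 − 147.78 = 5.22 mg/L.
(b) As CaCO₃: 5.22 mg/L × 1,540,000 L = 8039 g; ÷ 100.1 = 80.31 mol Ca²⁺.
(b) Mass: 80.31 × 147 = 11,810 g.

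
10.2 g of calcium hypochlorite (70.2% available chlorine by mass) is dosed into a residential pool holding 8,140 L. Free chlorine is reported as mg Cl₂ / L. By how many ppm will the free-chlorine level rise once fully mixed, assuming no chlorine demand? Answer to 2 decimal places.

0.88 ppm

Available chlorine delivered: 10.2 g × 0.702 = 7.16 g as Cl₂.
Concentration rise: 7.16 g / 8,140 L = 0.8797 mg/L = 0.88 ppm.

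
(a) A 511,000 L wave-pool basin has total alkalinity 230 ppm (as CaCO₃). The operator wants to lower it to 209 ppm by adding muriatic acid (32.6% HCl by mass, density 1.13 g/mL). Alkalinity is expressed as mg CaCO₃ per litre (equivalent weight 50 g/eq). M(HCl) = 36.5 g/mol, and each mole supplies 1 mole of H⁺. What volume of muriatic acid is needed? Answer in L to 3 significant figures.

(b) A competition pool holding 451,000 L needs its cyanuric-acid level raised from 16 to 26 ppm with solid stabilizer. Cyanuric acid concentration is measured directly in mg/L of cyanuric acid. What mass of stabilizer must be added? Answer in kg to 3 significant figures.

(a) 21.3 L; (b) 4.51 kg

(a) Alkalinity to neutralize: (230 − 209) = 21 mg/L as CaCO₃ × 511,000 L = 10,730 g as CaCO₃.
(a) Equivalents of H⁺ required: 10,730 ÷ 50 g/eq = 214.6 eq = 214.6 mol HCl.
(a) Mass of HCl: 214.6 × 36.5 = 7834 g.
(a) Mass of 32.6% solution: 7834 / 0.326 = 24,030 g.
(a) Volume: 24,030 g ÷ 1.13 g/mL = 21,270 mL.

(b) CYA to add: (26 − 16) = 10 mg/L × 451,000 L = 4510 g cyanuric acid.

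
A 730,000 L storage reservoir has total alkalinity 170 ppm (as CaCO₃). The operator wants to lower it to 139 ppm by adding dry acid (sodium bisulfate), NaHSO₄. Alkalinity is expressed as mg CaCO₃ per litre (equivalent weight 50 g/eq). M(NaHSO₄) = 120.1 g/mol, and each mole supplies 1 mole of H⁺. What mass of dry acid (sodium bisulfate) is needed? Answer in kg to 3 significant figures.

Alkalinity to neutralize: (170 − 139) = 31 mg/L as CaCO₃ × 730,000 L = 22,630 g as CaCO₃.
Equivalents of H⁺ required: 22,630 ÷ 50 g/eq = 452.6 eq = 452.6 mol NaHSO₄.
Mass of NaHSO₄: 452.6 × 120.1 = 54,360 g.

54.4 kg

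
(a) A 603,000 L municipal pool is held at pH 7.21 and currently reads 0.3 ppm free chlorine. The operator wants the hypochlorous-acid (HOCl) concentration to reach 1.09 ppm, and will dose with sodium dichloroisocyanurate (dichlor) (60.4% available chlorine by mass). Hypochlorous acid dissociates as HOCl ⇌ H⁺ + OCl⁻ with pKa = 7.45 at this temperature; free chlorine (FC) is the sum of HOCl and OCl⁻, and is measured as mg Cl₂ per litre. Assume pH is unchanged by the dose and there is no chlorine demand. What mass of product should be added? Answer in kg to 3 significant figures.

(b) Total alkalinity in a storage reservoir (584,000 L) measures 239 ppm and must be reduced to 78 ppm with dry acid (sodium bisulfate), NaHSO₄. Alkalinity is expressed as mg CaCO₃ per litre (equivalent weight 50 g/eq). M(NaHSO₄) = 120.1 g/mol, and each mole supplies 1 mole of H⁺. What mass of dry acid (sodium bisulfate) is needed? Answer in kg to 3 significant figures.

(a) 1.41 kg; (b) 226 kg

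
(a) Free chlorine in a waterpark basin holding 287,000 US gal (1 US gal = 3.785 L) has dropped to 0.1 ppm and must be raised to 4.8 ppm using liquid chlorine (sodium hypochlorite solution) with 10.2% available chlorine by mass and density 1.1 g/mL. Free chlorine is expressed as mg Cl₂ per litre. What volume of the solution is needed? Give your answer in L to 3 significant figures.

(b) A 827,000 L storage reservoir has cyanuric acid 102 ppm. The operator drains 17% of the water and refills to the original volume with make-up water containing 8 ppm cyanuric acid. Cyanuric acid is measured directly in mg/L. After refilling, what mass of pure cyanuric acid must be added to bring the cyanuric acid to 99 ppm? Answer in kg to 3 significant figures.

(a) 45.5 L; (b) 10.7 kg

(a) Volume: 287,000 US gal × 3.785 L/gal = 1,086,295 L.
(a) Chlorine deficit: 4.8 − 0.1 = 4.7 ppm = 4.7 mg/L as Cl₂.
(a) Cl₂ equivalent needed: 4.7 mg/L × 1,086,295 L = 5,106,000 mg = 5106 g.
(a) Product at 10.2% available chlorine: 5106 / 0.102 = 50,050 g.
(a) Volume at density 1.1 g/mL: 50,050 g ÷ 1.1 g/mL = 45,500 mL.

(b) After draining 17% and refilling: 102 × 0.83 + 8 × 0.17 = 86.02 ppm.
(b) Deficit to target: 99 − 86.02 = 12.98 mg/L.
(b) Mass: 12.98 mg/L × 827,000 L = 10,730 g cyanuric acid.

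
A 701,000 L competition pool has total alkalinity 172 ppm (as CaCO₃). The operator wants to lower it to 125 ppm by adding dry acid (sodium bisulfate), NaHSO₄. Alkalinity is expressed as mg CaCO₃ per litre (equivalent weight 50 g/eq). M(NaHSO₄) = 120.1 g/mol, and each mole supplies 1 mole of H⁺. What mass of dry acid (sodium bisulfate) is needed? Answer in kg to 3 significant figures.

Alkalinity to neutralize: (172 − 125) = 47 mg/L as CaCO₃ × 701,000 L = 32,950 g as CaCO₃.
Equivalents of H⁺ required: 32,950 ÷ 50 g/eq = 658.9 eq = 658.9 mol NaHSO₄.
Mass of NaHSO₄: 658.9 × 120.1 = 79,140 g.

79.1 kg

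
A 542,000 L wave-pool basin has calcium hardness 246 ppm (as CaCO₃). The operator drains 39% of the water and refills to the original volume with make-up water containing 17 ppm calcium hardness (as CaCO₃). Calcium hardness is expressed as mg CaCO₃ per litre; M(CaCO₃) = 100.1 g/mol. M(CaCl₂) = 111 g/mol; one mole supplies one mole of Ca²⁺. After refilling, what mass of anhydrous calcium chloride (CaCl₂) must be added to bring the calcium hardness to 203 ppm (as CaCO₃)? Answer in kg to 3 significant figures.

After draining 39% and refilling: 246 × 0.61 + 17 × 0.39 = 156.69 ppm.
Deficit to target: 203 − 156.69 = 46.31 mg/L.
As CaCO₃: 46.31 mg/L × 542,000 L = 25,100 g; ÷ 100.1 = 250.7 mol Ca²⁺.
Mass: 250.7 × 111 = 27,830 g.

27.8 kg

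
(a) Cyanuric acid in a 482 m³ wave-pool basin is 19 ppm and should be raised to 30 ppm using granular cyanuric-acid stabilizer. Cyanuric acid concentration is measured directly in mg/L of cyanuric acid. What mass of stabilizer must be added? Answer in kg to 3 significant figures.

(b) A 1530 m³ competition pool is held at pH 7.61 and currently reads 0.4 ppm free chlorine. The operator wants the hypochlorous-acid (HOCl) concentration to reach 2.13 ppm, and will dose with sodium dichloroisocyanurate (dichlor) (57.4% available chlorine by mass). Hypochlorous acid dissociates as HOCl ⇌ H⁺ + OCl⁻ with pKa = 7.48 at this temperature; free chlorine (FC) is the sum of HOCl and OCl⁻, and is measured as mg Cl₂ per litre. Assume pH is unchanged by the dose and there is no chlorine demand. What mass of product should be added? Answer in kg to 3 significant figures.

(a) 5.30 kg; (b) 12.3 kg

(a) Volume: 482 m³ = 482,000 L.
(a) CYA to add: (30 − 19) = 11 mg/L × 482,000 L = 5302 g cyanuric acid.

(b) Volume: 1530 m³ = 1,530,000 L.
(b) [OCl⁻]/[HOCl] = 10^(pH − pKa) = 10^(7.61 − 7.48) = 1.349; fraction as HOCl = 1/(1 + 1.349) = 0.4257.
(b) Free chlorine required for 2.13 ppm HOCl: 2.13 / 0.4257 = 5.003 ppm.
(b) FC to add: 5.003 − 0.4 = 4.603 mg/L as Cl₂.
(b) Cl₂ equivalent: 4.603 mg/L × 1,530,000 L = 7043 g.
(b) Product at 57.4% available Cl: 7043 / 0.574 = 12,270 g.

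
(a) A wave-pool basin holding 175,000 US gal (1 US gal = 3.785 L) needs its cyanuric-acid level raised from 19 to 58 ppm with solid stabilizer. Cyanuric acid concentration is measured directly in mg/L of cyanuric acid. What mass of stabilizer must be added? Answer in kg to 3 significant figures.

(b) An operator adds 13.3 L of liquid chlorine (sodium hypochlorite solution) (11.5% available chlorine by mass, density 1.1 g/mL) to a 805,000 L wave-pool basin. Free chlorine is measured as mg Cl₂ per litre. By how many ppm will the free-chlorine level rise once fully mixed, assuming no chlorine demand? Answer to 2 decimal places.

(a) Volume: 175,000 US gal × 3.785 L/gal = 662,375 L.
(a) CYA to add: (58 − 19) = 39 mg/L × 662,375 L = 25,830 g cyanuric acid.

(b) Mass of solution: 13.3 L × 1000 mL/L × 1.1 g/mL = 14,630 g.
(b) Available chlorine delivered: 14,630 g × 0.115 = 1682 g as Cl₂.
(b) Concentration rise: 1682 g / 805,000 L = 2.09 mg/L = 2.09 ppm.

(a) 25.8 kg; (b) 2.09 ppm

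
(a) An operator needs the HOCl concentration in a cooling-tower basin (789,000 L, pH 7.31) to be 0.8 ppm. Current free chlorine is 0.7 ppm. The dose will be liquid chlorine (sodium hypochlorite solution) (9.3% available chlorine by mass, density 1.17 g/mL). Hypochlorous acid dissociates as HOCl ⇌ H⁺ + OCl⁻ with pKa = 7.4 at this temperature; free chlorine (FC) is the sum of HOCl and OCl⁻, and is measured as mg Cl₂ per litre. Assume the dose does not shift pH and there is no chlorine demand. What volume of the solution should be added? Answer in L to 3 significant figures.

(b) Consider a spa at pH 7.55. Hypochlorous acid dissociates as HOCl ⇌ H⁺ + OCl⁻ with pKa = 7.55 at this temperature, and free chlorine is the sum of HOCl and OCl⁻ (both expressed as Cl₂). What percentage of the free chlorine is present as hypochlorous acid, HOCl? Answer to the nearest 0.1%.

(a) [OCl⁻]/[HOCl] = 10^(pH − pKa) = 10^(7.31 − 7.4) = 0.8128; fraction as HOCl = 1/(1 + 0.8128) = 0.5516.
(a) Free chlorine required for 0.8 ppm HOCl: 0.8 / 0.5516 = 1.45 ppm.
(a) FC to add: 1.45 − 0.7 = 0.7503 mg/L as Cl₂.
(a) Cl₂ equivalent: 0.7503 mg/L × 789,000 L = 592 g.
(a) Product at 9.3% available Cl: 592 / 0.093 = 6365 g.
(a) Volume: 6365 g ÷ 1.17 g/mL = 5440 mL.

(b) [OCl⁻]/[HOCl] = 10^(pH − pKa) = 10^(7.55 − 7.55) = 10^0.00 = 1.
(b) Fraction as HOCl = 1 / (1 + 1) = 0.5.

(a) 5.44 L; (b) 50.0%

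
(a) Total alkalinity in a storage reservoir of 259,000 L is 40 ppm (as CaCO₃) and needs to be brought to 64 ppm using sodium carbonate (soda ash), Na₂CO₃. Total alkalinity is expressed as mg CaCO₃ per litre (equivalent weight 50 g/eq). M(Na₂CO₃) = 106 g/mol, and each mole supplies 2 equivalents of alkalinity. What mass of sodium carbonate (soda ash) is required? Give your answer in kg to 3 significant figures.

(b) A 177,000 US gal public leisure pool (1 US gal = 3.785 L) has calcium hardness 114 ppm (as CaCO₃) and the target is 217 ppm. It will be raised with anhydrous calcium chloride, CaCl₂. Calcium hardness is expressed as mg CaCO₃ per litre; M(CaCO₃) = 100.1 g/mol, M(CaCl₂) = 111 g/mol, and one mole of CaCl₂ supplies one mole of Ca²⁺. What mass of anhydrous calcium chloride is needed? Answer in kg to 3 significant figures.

(a) Alkalinity to add: (64 − 40) = 24 mg/L as CaCO₃ × 259,000 L = 6216 g as CaCO₃.
(a) Equivalents: 6216 g ÷ 50 g/eq = 124.3 eq.
(a) Each mole of Na₂CO₃ supplies 2 eq, so 124.3 / 2 = 62.16 mol.
(a) Mass: 62.16 mol × 106 g/mol = 6589 g.

(b) Volume: 177,000 US gal × 3.785 L/gal = 669,945 L.
(b) Hardness to add: (217 − 114) = 103 mg/L as CaCO₃ × 669,945 L = 69,000 g as CaCO₃.
(b) Moles of Ca²⁺ (1 mol Ca²⁺ ≡ 1 mol CaCO₃): 69,000 / 100.1 g/mol = 689.4 mol.
(b) Mass of CaCl₂: 689.4 × 111 = 76,520 g.

(a) 6.59 kg; (b) 76.5 kg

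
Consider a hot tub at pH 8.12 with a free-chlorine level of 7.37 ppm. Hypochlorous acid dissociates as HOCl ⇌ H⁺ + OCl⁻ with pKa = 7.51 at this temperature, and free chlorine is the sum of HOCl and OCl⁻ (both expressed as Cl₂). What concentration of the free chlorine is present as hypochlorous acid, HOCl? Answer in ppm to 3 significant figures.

1.45 ppm

[OCl⁻]/[HOCl] = 10^(pH − pKa) = 10^(8.12 − 7.51) = 10^0.61 = 4.074.
Fraction as HOCl = 1 / (1 + 4.074) = 0.1971.
HOCl = 0.1971 × 7.37 ppm = 1.453 ppm.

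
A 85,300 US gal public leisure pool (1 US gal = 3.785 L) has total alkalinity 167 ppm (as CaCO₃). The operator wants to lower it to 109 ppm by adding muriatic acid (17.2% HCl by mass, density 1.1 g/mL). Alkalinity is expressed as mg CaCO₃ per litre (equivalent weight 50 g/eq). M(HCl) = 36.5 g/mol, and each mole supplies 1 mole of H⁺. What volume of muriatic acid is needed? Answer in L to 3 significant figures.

Volume: 85,300 US gal × 3.785 L/gal = 322,860 L.
Alkalinity to neutralize: (167 − 109) = 58 mg/L as CaCO₃ × 322,860 L = 18,730 g as CaCO₃.
Equivalents of H⁺ required: 18,730 ÷ 50 g/eq = 374.5 eq = 374.5 mol HCl.
Mass of HCl: 374.5 × 36.5 = 13,670 g.
Mass of 17.2% solution: 13,670 / 0.172 = 79,480 g.
Volume: 79,480 g ÷ 1.1 g/mL = 72,250 mL.

72.3 L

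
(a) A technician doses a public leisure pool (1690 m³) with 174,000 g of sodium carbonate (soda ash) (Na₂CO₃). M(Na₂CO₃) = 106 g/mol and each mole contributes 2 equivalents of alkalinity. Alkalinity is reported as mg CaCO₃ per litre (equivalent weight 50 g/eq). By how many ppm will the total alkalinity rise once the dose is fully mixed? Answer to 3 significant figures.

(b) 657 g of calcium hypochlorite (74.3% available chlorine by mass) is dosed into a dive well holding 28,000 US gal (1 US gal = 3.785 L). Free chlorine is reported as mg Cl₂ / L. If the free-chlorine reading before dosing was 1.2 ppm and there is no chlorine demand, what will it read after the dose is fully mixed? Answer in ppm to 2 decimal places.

(a) Volume: 1690 m³ = 1,690,000 L.
(a) Moles of Na₂CO₃: 174,000 g ÷ 106 g/mol = 1642 mol → 3283 eq of alkalinity.
(a) As CaCO₃: 3283 eq × 50 g/eq = 164,200 g.
(a) Rise: 164,200 g / 1,690,000 L × 1000 = 97.13 mg/L.

(b) Volume: 28,000 US gal × 3.785 L/gal = 105,980 L.
(b) Available chlorine delivered: 657 g × 0.743 = 488.2 g as Cl₂.
(b) Concentration rise: 488.2 g / 105,980 L = 4.606 mg/L = 4.61 ppm.
(b) Final FC: 1.2 + 4.61 = 5.81 ppm.

(a) 97.1 ppm; (b) 5.81 ppm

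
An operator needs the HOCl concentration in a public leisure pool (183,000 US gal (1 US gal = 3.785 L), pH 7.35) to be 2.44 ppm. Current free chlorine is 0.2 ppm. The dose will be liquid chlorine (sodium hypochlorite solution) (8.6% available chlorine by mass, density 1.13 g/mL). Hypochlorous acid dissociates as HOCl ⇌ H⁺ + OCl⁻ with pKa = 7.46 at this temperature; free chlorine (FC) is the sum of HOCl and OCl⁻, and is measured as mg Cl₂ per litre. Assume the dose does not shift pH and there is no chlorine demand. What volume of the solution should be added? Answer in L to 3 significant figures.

Volume: 183,000 US gal × 3.785 L/gal = 692,655 L.
[OCl⁻]/[HOCl] = 10^(pH − pKa) = 10^(7.35 − 7.46) = 0.7762; fraction as HOCl = 1/(1 + 0.7762) = 0.563.
Free chlorine required for 2.44 ppm HOCl: 2.44 / 0.563 = 4.334 ppm.
FC to add: 4.334 − 0.2 = 4.134 mg/L as Cl₂.
Cl₂ equivalent: 4.134 mg/L × 692,655 L = 2863 g.
Product at 8.6% available Cl: 2863 / 0.086 = 33,300 g.
Volume: 33,300 g ÷ 1.13 g/mL = 29,470 mL.

29.5 L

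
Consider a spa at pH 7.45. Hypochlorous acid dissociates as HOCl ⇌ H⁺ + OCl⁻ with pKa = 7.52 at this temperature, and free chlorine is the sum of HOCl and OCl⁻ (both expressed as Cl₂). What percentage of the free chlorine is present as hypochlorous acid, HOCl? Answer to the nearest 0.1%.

54.0%

[OCl⁻]/[HOCl] = 10^(pH − pKa) = 10^(7.45 − 7.52) = 10^-0.07 = 0.8511.
Fraction as HOCl = 1 / (1 + 0.8511) = 0.5402.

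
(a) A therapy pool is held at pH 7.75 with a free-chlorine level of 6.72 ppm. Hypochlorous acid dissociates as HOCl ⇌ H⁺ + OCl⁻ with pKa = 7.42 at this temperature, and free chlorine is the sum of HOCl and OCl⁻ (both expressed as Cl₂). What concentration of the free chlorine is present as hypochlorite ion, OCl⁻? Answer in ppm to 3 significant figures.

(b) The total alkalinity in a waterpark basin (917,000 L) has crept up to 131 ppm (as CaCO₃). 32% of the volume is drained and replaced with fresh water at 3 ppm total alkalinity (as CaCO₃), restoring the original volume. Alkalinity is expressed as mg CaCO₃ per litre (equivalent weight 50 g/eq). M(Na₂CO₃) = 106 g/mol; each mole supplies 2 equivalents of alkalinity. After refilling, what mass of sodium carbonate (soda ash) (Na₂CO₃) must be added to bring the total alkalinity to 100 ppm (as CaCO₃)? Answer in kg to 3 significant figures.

(a) 4.58 ppm; (b) 9.68 kg

(a) [OCl⁻]/[HOCl] = 10^(pH − pKa) = 10^(7.75 − 7.42) = 10^0.33 = 2.138.
(a) Fraction as HOCl = 1 / (1 + 2.138) = 0.3187.
(a) OCl⁻ = (1 − 0.3187) × 6.72 ppm = 4.578 ppm.

(b) After draining 32% and refilling: 131 × 0.68 + 3 × 0.32 = 90.04 ppm.
(b) Deficit to target: 100 − 90.04 = 9.96 mg/L.
(b) As CaCO₃: 9.96 mg/L × 917,000 L = 9133 g; ÷ 50 g/eq ÷ 2 = 91.33 mol Na₂CO₃.
(b) Mass: 91.33 × 106 = 9681 g.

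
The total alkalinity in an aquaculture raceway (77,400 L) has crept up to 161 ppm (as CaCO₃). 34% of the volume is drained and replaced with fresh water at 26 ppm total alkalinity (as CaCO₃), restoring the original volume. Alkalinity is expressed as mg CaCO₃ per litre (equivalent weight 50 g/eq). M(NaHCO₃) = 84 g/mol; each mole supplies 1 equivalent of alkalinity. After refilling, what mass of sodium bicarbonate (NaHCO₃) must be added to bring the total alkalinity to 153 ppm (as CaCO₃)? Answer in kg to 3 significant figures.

4.93 kg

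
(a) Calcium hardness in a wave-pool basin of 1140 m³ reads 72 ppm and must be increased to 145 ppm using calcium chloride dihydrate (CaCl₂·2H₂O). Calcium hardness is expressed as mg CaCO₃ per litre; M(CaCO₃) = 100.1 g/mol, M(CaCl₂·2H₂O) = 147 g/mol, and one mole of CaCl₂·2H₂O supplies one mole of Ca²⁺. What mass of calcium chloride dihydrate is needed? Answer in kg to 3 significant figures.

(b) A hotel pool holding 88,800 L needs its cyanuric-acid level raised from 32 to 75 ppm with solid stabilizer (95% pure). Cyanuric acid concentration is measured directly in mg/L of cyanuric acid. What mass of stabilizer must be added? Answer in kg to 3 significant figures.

(a) 122 kg; (b) 4.02 kg

(a) Volume: 1140 m³ = 1,140,000 L.
(a) Hardness to add: (145 − 72) = 73 mg/L as CaCO₃ × 1,140,000 L = 83,220 g as CaCO₃.
(a) Moles of Ca²⁺ (1 mol Ca²⁺ ≡ 1 mol CaCO₃): 83,220 / 100.1 g/mol = 831.4 mol.
(a) Mass of CaCl₂·2H₂O: 831.4 × 147 = 122,200 g.

(b) CYA to add: (75 − 32) = 43 mg/L × 88,800 L = 3818 g cyanuric acid.
(b) At 95% purity: 3818 / 0.95 = 4019 g product.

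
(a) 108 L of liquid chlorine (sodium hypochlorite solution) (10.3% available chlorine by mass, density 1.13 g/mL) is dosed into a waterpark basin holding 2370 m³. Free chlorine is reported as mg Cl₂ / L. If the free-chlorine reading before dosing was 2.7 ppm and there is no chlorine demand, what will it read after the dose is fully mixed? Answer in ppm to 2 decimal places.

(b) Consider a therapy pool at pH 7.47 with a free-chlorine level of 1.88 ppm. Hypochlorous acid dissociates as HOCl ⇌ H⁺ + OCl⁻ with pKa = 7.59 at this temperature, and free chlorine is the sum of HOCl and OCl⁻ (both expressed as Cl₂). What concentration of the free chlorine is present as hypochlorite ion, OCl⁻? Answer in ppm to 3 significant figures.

(a) Volume: 2370 m³ = 2,370,000 L.
(a) Mass of solution: 108 L × 1000 mL/L × 1.13 g/mL = 122,000 g.
(a) Available chlorine delivered: 122,000 g × 0.103 = 12,570 g as Cl₂.
(a) Concentration rise: 12,570 g / 2,370,000 L = 5.304 mg/L = 5.30 ppm.
(a) Final FC: 2.7 + 5.30 = 8.00 ppm.

(b) [OCl⁻]/[HOCl] = 10^(pH − pKa) = 10^(7.47 − 7.59) = 10^-0.12 = 0.7586.
(b) Fraction as HOCl = 1 / (1 + 0.7586) = 0.5686.
(b) OCl⁻ = (1 − 0.5686) × 1.88 ppm = 0.811 ppm.

(a) 8.00 ppm; (b) 0.811 ppm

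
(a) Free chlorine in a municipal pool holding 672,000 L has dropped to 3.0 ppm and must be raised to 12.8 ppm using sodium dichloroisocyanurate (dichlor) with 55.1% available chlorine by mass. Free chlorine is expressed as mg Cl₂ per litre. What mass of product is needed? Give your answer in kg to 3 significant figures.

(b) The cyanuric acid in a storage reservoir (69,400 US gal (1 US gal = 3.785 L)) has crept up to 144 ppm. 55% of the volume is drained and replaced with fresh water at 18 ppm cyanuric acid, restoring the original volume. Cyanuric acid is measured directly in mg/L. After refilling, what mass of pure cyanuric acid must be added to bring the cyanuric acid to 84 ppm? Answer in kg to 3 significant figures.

(a) Chlorine deficit: 12.8 − 3.0 = 9.8 ppm = 9.8 mg/L as Cl₂.
(a) Cl₂ equivalent needed: 9.8 mg/L × 672,000 L = 6,586,000 mg = 6586 g.
(a) Product at 55.1% available chlorine: 6586 / 0.551 = 11,950 g.

(b) Volume: 69,400 US gal × 3.785 L/gal = 262,679 L.
(b) After draining 55% and refilling: 144 × 0.45 + 18 × 0.55 = 74.7 ppm.
(b) Deficit to target: 84 − 74.7 = 9.3 mg/L.
(b) Mass: 9.3 mg/L × 262,679 L = 2443 g cyanuric acid.

(a) 12.0 kg; (b) 2.44 kg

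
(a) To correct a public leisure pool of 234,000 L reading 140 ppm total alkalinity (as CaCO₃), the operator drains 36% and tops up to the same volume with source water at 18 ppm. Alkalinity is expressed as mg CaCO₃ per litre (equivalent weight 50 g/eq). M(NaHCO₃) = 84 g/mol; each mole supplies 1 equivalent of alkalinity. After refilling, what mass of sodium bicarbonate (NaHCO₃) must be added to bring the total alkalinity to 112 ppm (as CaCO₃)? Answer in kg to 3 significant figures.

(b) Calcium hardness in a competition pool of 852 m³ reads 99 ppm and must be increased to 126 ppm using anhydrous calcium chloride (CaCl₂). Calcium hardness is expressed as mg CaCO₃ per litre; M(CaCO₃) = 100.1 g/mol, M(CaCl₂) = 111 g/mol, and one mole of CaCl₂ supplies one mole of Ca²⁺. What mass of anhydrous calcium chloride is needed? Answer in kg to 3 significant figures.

(a) 6.26 kg; (b) 25.5 kg

(a) After draining 36% and refilling: 140 × 0.64 + 18 × 0.36 = 96.08 ppm.
(a) Deficit to target: 112 − 96.08 = 15.92 mg/L.
(a) As CaCO₃: 15.92 mg/L × 234,000 L = 3725 g; ÷ 50 g/eq ÷ 1 = 74.51 mol NaHCO₃.
(a) Mass: 74.51 × 84 = 6258 g.

(b) Volume: 852 m³ = 852,000 L.
(b) Hardness to add: (126 − 99) = 27 mg/L as CaCO₃ × 852,000 L = 23,000 g as CaCO₃.
(b) Moles of Ca²⁺ (1 mol Ca²⁺ ≡ 1 mol CaCO₃): 23,000 / 100.1 g/mol = 229.8 mol.
(b) Mass of CaCl₂: 229.8 × 111 = 25,510 g.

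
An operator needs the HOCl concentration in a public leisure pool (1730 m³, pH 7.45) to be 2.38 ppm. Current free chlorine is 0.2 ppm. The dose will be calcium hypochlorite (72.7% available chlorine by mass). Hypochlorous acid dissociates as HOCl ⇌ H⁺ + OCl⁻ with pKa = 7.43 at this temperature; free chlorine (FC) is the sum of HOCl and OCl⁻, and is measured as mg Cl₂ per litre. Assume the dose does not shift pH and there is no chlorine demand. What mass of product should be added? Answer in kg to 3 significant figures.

11.1 kg

Volume: 1730 m³ = 1,730,000 L.
[OCl⁻]/[HOCl] = 10^(pH − pKa) = 10^(7.45 − 7.43) = 1.047; fraction as HOCl = 1/(1 + 1.047) = 0.4885.
Free chlorine required for 2.38 ppm HOCl: 2.38 / 0.4885 = 4.872 ppm.
FC to add: 4.872 − 0.2 = 4.672 mg/L as Cl₂.
Cl₂ equivalent: 4.672 mg/L × 1,730,000 L = 8083 g.
Product at 72.7% available Cl: 8083 / 0.727 = 11,120 g.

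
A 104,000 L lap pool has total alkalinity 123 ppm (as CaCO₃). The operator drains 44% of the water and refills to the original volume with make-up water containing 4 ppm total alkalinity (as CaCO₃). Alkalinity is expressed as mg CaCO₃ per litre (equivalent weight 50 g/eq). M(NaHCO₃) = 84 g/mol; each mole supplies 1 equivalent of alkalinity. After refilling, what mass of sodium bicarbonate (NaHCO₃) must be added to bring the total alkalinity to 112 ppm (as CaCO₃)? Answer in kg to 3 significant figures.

After draining 44% and refilling: 123 × 0.56 + 4 × 0.44 = 70.64 ppm.
Deficit to target: 112 − 70.64 = 41.36 mg/L.
As CaCO₃: 41.36 mg/L × 104,000 L = 4301 g; ÷ 50 g/eq ÷ 1 = 86.03 mol NaHCO₃.
Mass: 86.03 × 84 = 7226 g.

7.23 kg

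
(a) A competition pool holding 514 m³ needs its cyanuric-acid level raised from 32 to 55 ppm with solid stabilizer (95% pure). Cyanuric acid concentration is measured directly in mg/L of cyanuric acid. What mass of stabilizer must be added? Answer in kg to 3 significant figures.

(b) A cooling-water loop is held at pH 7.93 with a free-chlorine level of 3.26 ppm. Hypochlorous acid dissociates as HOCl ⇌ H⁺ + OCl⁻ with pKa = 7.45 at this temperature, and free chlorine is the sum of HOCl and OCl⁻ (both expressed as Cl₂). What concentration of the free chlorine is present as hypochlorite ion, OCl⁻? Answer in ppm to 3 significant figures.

(a) 12.4 kg; (b) 2.45 ppm

(a) Volume: 514 m³ = 514,000 L.
(a) CYA to add: (55 − 32) = 23 mg/L × 514,000 L = 11,820 g cyanuric acid.
(a) At 95% purity: 11,820 / 0.95 = 12,440 g product.

(b) [OCl⁻]/[HOCl] = 10^(pH − pKa) = 10^(7.93 − 7.45) = 10^0.48 = 3.02.
(b) Fraction as HOCl = 1 / (1 + 3.02) = 0.2488.
(b) OCl⁻ = (1 − 0.2488) × 3.26 ppm = 2.449 ppm.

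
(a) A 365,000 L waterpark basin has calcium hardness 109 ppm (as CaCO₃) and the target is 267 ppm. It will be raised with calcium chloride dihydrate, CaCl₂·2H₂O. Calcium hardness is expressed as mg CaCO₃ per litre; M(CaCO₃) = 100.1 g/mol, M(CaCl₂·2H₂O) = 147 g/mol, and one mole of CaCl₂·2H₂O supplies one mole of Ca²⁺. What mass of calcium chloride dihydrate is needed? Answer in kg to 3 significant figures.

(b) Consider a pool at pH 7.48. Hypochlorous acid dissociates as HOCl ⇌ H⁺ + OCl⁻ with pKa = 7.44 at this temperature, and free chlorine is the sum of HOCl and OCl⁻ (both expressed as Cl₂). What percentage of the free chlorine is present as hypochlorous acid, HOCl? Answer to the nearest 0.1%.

(a) 84.7 kg; (b) 47.7%

(a) Hardness to add: (267 − 109) = 158 mg/L as CaCO₃ × 365,000 L = 57,670 g as CaCO₃.
(a) Moles of Ca²⁺ (1 mol Ca²⁺ ≡ 1 mol CaCO₃): 57,670 / 100.1 g/mol = 576.1 mol.
(a) Mass of CaCl₂·2H₂O: 576.1 × 147 = 84,690 g.

(b) [OCl⁻]/[HOCl] = 10^(pH − pKa) = 10^(7.48 − 7.44) = 10^0.04 = 1.096.
(b) Fraction as HOCl = 1 / (1 + 1.096) = 0.477.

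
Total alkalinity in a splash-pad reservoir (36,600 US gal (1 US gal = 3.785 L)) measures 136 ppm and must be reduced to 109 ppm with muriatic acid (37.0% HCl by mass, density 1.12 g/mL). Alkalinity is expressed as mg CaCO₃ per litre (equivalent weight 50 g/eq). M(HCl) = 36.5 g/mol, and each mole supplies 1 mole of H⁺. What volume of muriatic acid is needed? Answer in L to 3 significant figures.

Volume: 36,600 US gal × 3.785 L/gal = 138,531 L.
Alkalinity to neutralize: (136 − 109) = 27 mg/L as CaCO₃ × 138,531 L = 3740 g as CaCO₃.
Equivalents of H⁺ required: 3740 ÷ 50 g/eq = 74.81 eq = 74.81 mol HCl.
Mass of HCl: 74.81 × 36.5 = 2730 g.
Mass of 37.0% solution: 2730 / 0.37 = 7380 g.
Volume: 7380 g ÷ 1.12 g/mL = 6589 mL.

6.59 L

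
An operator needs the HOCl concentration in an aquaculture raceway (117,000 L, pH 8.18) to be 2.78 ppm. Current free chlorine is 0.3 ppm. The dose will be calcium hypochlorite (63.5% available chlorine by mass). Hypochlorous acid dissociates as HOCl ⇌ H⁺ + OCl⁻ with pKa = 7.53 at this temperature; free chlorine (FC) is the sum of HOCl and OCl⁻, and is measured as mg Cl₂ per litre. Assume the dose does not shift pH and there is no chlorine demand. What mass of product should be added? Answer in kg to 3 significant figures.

[OCl⁻]/[HOCl] = 10^(pH − pKa) = 10^(8.18 − 7.53) = 4.467; fraction as HOCl = 1/(1 + 4.467) = 0.1829.
Free chlorine required for 2.78 ppm HOCl: 2.78 / 0.1829 = 15.2 ppm.
FC to add: 15.2 − 0.3 = 14.9 mg/L as Cl₂.
Cl₂ equivalent: 14.9 mg/L × 117,000 L = 1743 g.
Product at 63.5% available Cl: 1743 / 0.635 = 2745 g.

2.74 kg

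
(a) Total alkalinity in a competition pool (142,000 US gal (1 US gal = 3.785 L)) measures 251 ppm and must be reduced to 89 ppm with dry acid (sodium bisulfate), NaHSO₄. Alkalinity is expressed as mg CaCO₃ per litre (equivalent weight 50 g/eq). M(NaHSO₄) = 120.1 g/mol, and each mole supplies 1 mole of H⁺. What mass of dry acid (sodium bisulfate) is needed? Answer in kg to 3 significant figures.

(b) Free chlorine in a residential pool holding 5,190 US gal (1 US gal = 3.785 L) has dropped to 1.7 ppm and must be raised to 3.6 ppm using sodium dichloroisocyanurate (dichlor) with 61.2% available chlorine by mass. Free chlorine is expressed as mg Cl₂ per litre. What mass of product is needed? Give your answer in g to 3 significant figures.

(a) Volume: 142,000 US gal × 3.785 L/gal = 537,470 L.
(a) Alkalinity to neutralize: (251 − 89) = 162 mg/L as CaCO₃ × 537,470 L = 87,070 g as CaCO₃.
(a) Equivalents of H⁺ required: 87,070 ÷ 50 g/eq = 1741 eq = 1741 mol NaHSO₄.
(a) Mass of NaHSO₄: 1741 × 120.1 = 209,100 g.

(b) Volume: 5,190 US gal × 3.785 L/gal = 19,644 L.
(b) Chlorine deficit: 3.6 − 1.7 = 1.9 ppm = 1.9 mg/L as Cl₂.
(b) Cl₂ equivalent needed: 1.9 mg/L × 19,644 L = 37,320 mg = 37.32 g.
(b) Product at 61.2% available chlorine: 37.32 / 0.612 = 60.99 g.

(a) 209 kg; (b) 61.0 g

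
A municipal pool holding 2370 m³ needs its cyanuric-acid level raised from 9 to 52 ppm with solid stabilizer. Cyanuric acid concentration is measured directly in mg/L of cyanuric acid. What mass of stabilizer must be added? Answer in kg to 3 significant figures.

102 kg

Volume: 2370 m³ = 2,370,000 L.
CYA to add: (52 − 9) = 43 mg/L × 2,370,000 L = 101,900 g cyanuric acid.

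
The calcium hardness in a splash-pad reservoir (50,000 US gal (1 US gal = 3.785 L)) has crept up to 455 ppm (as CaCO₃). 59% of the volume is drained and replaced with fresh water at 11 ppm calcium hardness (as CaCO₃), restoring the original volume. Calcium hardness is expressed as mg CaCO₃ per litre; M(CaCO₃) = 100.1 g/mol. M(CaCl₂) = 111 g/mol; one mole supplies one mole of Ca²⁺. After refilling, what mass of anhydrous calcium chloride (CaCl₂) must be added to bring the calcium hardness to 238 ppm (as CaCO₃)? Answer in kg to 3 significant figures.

9.44 kg

Volume: 50,000 US gal × 3.785 L/gal = 189,250 L.
After draining 59% and refilling: 455 × 0.41 + 11 × 0.59 = 193.04 ppm.
Deficit to target: 238 − 193.04 = 44.96 mg/L.
As CaCO₃: 44.96 mg/L × 189,250 L = 8509 g; ÷ 100.1 = 85 mol Ca²⁺.
Mass: 85 × 111 = 9435 g.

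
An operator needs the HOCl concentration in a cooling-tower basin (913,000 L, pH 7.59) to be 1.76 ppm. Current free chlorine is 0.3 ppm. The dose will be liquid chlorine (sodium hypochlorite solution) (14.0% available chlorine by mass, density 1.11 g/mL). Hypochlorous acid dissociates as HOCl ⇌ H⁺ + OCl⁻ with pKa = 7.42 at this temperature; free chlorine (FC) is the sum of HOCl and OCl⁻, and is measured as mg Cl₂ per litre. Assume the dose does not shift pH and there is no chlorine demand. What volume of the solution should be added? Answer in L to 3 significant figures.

[OCl⁻]/[HOCl] = 10^(pH − pKa) = 10^(7.59 − 7.42) = 1.479; fraction as HOCl = 1/(1 + 1.479) = 0.4034.
Free chlorine required for 1.76 ppm HOCl: 1.76 / 0.4034 = 4.363 ppm.
FC to add: 4.363 − 0.3 = 4.063 mg/L as Cl₂.
Cl₂ equivalent: 4.063 mg/L × 913,000 L = 3710 g.
Product at 14.0% available Cl: 3710 / 0.14 = 26,500 g.
Volume: 26,500 g ÷ 1.11 g/mL = 23,870 mL.

23.9 L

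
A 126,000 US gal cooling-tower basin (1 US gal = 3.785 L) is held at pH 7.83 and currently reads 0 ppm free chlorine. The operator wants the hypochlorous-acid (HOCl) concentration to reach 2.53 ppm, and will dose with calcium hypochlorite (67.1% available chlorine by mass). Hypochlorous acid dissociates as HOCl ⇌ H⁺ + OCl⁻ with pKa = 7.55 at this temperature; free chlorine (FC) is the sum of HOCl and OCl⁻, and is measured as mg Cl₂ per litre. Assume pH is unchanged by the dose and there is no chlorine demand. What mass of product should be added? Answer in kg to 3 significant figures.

5.22 kg

Volume: 126,000 US gal × 3.785 L/gal = 476,910 L.
[OCl⁻]/[HOCl] = 10^(pH − pKa) = 10^(7.83 − 7.55) = 1.905; fraction as HOCl = 1/(1 + 1.905) = 0.3442.
Free chlorine required for 2.53 ppm HOCl: 2.53 / 0.3442 = 7.351 ppm.
FC to add: 7.351 − 0 = 7.351 mg/L as Cl₂.
Cl₂ equivalent: 7.351 mg/L × 476,910 L = 3506 g.
Product at 67.1% available Cl: 3506 / 0.671 = 5225 g.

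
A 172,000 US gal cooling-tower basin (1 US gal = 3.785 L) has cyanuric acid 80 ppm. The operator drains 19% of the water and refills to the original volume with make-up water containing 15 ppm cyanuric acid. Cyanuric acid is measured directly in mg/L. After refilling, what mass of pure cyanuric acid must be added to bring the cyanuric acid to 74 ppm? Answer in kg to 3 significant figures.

Volume: 172,000 US gal × 3.785 L/gal = 651,020 L.
After draining 19% and refilling: 80 × 0.81 + 15 × 0.19 = 67.65 ppm.
Deficit to target: 74 − 67.65 = 6.35 mg/L.
Mass: 6.35 mg/L × 651,020 L = 4134 g cyanuric acid.

4.13 kg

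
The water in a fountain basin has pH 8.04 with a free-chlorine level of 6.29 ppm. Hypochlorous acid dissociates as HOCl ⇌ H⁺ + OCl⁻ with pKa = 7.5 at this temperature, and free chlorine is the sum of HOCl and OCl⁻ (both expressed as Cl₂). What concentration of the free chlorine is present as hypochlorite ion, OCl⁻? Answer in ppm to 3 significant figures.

4.88 ppm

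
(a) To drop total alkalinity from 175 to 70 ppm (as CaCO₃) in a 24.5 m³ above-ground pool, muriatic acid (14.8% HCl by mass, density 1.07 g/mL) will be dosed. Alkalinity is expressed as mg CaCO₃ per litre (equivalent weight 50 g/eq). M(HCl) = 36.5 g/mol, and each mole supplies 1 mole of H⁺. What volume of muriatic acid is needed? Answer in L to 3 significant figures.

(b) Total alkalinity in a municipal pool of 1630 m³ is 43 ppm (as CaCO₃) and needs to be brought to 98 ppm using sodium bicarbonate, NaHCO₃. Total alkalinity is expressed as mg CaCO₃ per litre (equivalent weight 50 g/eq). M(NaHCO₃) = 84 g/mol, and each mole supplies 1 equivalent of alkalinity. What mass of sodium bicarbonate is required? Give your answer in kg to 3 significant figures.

(a) Volume: 24.5 m³ = 24,500 L.
(a) Alkalinity to neutralize: (175 − 70) = 105 mg/L as CaCO₃ × 24,500 L = 2572 g as CaCO₃.
(a) Equivalents of H⁺ required: 2572 ÷ 50 g/eq = 51.45 eq = 51.45 mol HCl.
(a) Mass of HCl: 51.45 × 36.5 = 1878 g.
(a) Mass of 14.8% solution: 1878 / 0.148 = 12,690 g.
(a) Volume: 12,690 g ÷ 1.07 g/mL = 11,860 mL.

(b) Volume: 1630 m³ = 1,630,000 L.
(b) Alkalinity to add: (98 − 43) = 55 mg/L as CaCO₃ × 1,630,000 L = 89,650 g as CaCO₃.
(b) Equivalents: 89,650 g ÷ 50 g/eq = 1793 eq.
(b) NaHCO₃ supplies 1 eq per mole → 1793 mol.
(b) Mass: 1793 mol × 84 g/mol = 150,600 g.

(a) 11.9 L; (b) 151 kg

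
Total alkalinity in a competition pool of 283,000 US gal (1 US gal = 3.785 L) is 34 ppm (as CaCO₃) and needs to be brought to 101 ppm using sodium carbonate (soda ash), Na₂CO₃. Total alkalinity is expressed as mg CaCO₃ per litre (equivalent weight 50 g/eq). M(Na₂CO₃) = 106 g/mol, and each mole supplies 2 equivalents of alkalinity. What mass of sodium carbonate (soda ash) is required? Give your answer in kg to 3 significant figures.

76.1 kg

Volume: 283,000 US gal × 3.785 L/gal = 1,071,155 L.
Alkalinity to add: (101 − 34) = 67 mg/L as CaCO₃ × 1,071,155 L = 71,770 g as CaCO₃.
Equivalents: 71,770 g ÷ 50 g/eq = 1435 eq.
Each mole of Na₂CO₃ supplies 2 eq, so 1435 / 2 = 717.7 mol.
Mass: 717.7 mol × 106 g/mol = 76,070 g.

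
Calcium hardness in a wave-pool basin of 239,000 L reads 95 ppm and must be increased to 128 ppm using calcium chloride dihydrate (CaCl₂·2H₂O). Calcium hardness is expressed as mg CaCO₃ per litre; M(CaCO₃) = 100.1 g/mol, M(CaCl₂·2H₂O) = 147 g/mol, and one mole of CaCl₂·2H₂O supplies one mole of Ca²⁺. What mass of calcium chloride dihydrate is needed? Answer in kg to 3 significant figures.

11.6 kg

Hardness to add: (128 − 95) = 33 mg/L as CaCO₃ × 239,000 L = 7887 g as CaCO₃.
Moles of Ca²⁺ (1 mol Ca²⁺ ≡ 1 mol CaCO₃): 7887 / 100.1 g/mol = 78.79 mol.
Mass of CaCl₂·2H₂O: 78.79 × 147 = 11,580 g.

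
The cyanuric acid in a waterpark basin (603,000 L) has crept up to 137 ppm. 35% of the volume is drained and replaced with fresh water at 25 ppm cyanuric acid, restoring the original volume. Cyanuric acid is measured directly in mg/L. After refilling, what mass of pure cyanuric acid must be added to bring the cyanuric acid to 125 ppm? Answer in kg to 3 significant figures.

16.4 kg

After draining 35% and refilling: 137 × 0.65 + 25 × 0.35 = 97.8 ppm.
Deficit to target: 125 − 97.8 = 27.2 mg/L.
Mass: 27.2 mg/L × 603,000 L = 16,400 g cyanuric acid.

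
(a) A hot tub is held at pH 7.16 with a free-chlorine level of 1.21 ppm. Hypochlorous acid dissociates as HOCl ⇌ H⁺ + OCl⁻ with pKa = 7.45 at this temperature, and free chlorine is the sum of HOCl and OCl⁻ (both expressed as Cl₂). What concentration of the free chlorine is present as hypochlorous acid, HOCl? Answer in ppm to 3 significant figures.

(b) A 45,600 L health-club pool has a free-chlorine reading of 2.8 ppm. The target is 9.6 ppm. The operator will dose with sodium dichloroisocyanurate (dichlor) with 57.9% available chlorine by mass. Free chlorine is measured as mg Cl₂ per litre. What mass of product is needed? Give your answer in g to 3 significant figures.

(a) [OCl⁻]/[HOCl] = 10^(pH − pKa) = 10^(7.16 − 7.45) = 10^-0.29 = 0.5129.
(a) Fraction as HOCl = 1 / (1 + 0.5129) = 0.661.
(a) HOCl = 0.661 × 1.21 ppm = 0.7998 ppm.

(b) Chlorine deficit: 9.6 − 2.8 = 6.8 ppm = 6.8 mg/L as Cl₂.
(b) Cl₂ equivalent needed: 6.8 mg/L × 45,600 L = 310,100 mg = 310.1 g.
(b) Product at 57.9% available chlorine: 310.1 / 0.579 = 535.5 g.

(a) 0.800 ppm; (b) 536 g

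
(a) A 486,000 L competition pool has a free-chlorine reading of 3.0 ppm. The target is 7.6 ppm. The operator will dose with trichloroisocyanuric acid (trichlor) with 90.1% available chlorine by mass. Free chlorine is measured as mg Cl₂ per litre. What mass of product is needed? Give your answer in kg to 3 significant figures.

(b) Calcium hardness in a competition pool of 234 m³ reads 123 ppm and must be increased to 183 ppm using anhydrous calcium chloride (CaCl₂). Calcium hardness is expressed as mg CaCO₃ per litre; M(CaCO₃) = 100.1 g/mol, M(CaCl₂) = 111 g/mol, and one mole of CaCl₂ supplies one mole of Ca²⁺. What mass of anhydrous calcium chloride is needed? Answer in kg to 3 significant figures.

(a) 2.48 kg; (b) 15.6 kg

(a) Chlorine deficit: 7.6 − 3.0 = 4.6 ppm = 4.6 mg/L as Cl₂.
(a) Cl₂ equivalent needed: 4.6 mg/L × 486,000 L = 2,236,000 mg = 2236 g.
(a) Product at 90.1% available chlorine: 2236 / 0.901 = 2481 g.

(b) Volume: 234 m³ = 234,000 L.
(b) Hardness to add: (183 − 123) = 60 mg/L as CaCO₃ × 234,000 L = 14,040 g as CaCO₃.
(b) Moles of Ca²⁺ (1 mol Ca²⁺ ≡ 1 mol CaCO₃): 14,040 / 100.1 g/mol = 140.3 mol.
(b) Mass of CaCl₂: 140.3 × 111 = 15,570 g.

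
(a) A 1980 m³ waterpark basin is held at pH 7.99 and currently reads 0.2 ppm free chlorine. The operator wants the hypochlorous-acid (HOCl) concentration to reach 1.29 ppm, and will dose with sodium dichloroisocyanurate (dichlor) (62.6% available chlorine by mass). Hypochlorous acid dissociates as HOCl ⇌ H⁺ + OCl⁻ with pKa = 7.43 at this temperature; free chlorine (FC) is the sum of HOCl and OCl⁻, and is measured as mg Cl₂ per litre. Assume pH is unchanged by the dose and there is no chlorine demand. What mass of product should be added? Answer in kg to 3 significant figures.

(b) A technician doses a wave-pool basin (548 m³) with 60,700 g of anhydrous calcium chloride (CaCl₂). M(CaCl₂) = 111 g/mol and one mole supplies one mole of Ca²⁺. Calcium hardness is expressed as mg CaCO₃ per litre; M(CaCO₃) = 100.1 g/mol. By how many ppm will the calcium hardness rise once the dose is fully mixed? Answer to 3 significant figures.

(a) Volume: 1980 m³ = 1,980,000 L.
(a) [OCl⁻]/[HOCl] = 10^(pH − pKa) = 10^(7.99 − 7.43) = 3.631; fraction as HOCl = 1/(1 + 3.631) = 0.2159.
(a) Free chlorine required for 1.29 ppm HOCl: 1.29 / 0.2159 = 5.974 ppm.
(a) FC to add: 5.974 − 0.2 = 5.774 mg/L as Cl₂.
(a) Cl₂ equivalent: 5.774 mg/L × 1,980,000 L = 11,430 g.
(a) Product at 62.6% available Cl: 11,430 / 0.626 = 18,260 g.

(b) Volume: 548 m³ = 548,000 L.
(b) Moles of Ca²⁺: 60,700 g ÷ 111 g/mol = 546.8 mol.
(b) As CaCO₃: 546.8 mol × 100.1 g/mol = 54,740 g.
(b) Rise: 54,740 g / 548,000 L × 1000 = 99.89 mg/L.

(a) 18.3 kg; (b) 99.9 ppm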